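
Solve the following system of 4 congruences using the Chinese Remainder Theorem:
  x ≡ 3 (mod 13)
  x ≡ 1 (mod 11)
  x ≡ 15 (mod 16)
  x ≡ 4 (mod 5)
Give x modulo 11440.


Product of moduli M = 13 · 11 · 16 · 5 = 11440.
Merge one congruence at a time:
  Start: x ≡ 3 (mod 13).
  Combine with x ≡ 1 (mod 11); new modulus lcm = 143.
    Write x = 3 + 13·t and substitute into x ≡ 1 (mod 11): 13·t ≡ 1 − 3 = -2 (mod 11).
    Reduce coefficients mod 11: 2·t ≡ 9 (mod 11).
    The inverse of 2 mod 11 is 6 (since 2·6 = 12 = 1·11 + 1), so t ≡ 6·9 = 54 ≡ 10 (mod 11).
    Then x = 3 + 13·10 = 133, valid modulo lcm(13, 11) = 143: x ≡ 133 (mod 143).
  Combine with x ≡ 15 (mod 16); new modulus lcm = 2288.
    Write x = 133 + 143·t and substitute into x ≡ 15 (mod 16): 143·t ≡ 15 − 133 = -118 (mod 16).
    Reduce coefficients mod 16: 15·t ≡ 10 (mod 16).
    The inverse of 15 mod 16 is 15 (since 15·15 = 225 = 14·16 + 1), so t ≡ 15·10 = 150 ≡ 6 (mod 16).
    Then x = 133 + 143·6 = 991, valid modulo lcm(143, 16) = 2288: x ≡ 991 (mod 2288).
  Combine with x ≡ 4 (mod 5); new modulus lcm = 11440.
    Write x = 991 + 2288·t and substitute into x ≡ 4 (mod 5): 2288·t ≡ 4 − 991 = -987 (mod 5).
    Reduce coefficients mod 5: 3·t ≡ 3 (mod 5).
    The inverse of 3 mod 5 is 2 (since 3·2 = 6 = 1·5 + 1), so t ≡ 2·3 = 6 ≡ 1 (mod 5).
    Then x = 991 + 2288·1 = 3279, valid modulo lcm(2288, 5) = 11440: x ≡ 3279 (mod 11440).
Verify against each original: 3279 mod 13 = 3, 3279 mod 11 = 1, 3279 mod 16 = 15, 3279 mod 5 = 4.

x ≡ 3279 (mod 11440).


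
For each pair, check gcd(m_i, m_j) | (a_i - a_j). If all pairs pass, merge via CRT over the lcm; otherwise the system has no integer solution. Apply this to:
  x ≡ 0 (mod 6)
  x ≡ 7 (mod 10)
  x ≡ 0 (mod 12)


Moduli 6, 10, 12 are not pairwise coprime, so CRT works modulo lcm(m_i) when all pairwise compatibility conditions hold.
Pairwise compatibility: gcd(m_i, m_j) must divide a_i - a_j for every pair.
Merge one congruence at a time:
  Start: x ≡ 0 (mod 6).
  Combine with x ≡ 7 (mod 10): gcd(6, 10) = 2, and 7 - 0 = 7 is NOT divisible by 2.
    ⇒ system is inconsistent (no integer solution).

No solution (the system is inconsistent).


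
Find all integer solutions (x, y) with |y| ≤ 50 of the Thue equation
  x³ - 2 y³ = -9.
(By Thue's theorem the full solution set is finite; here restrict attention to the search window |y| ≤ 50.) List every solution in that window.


The equation is x³ - 2y³ = -9. For fixed y, x³ = 2·y³ − 9, so a solution requires the RHS to be a perfect cube.
Strategy: iterate y from -50 to 50, compute RHS = 2·y³ − 9, and check whether it is a (positive or negative) perfect cube.
Check small values of y:
  y = 0: RHS = -9 is not a perfect cube.
  y = 1: RHS = -7 is not a perfect cube.
  y = -1: RHS = -11 is not a perfect cube.
  y = 2: RHS = 7 is not a perfect cube.
  y = -2: RHS = -25 is not a perfect cube.
  y = 3: RHS = 45 is not a perfect cube.
  y = -3: RHS = -63 is not a perfect cube.
Continuing the search up to |y| = 50 finds no solutions either.
No (x, y) in the scanned range satisfies the equation.

No integer solutions with |y| ≤ 50.


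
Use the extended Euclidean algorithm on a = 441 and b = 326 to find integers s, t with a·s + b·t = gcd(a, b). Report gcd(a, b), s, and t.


Euclidean algorithm on (441, 326) — divide until remainder is 0:
  441 = 1 · 326 + 115
  326 = 2 · 115 + 96
  115 = 1 · 96 + 19
  96 = 5 · 19 + 1
  19 = 19 · 1 + 0
gcd(441, 326) = 1.
Track Bezout coefficients alongside the remainders: start with r₀ = 441 = a·1 + b·0 (s = 1, t = 0) and r₁ = 326 = a·0 + b·1 (s = 0, t = 1); each new remainder r_{k+1} = r_{k-1} − q_k·r_k inherits s_{k+1} = s_{k-1} − q_k·s_k, t_{k+1} = t_{k-1} − q_k·t_k, so r_k = a·s_k + b·t_k at every step:
  q = 1: r = 115, s = 1 − 1·0 = 1, t = 0 − 1·1 = -1  (check: 441·1 + 326·(-1) = 115)
  q = 2: r = 96, s = 0 − 2·1 = -2, t = 1 − 2·(-1) = 3  (check: 441·(-2) + 326·3 = 96)
  q = 1: r = 19, s = 1 − 1·(-2) = 3, t = -1 − 1·3 = -4  (check: 441·3 + 326·(-4) = 19)
  q = 5: r = 1, s = -2 − 5·3 = -17, t = 3 − 5·(-4) = 23  (check: 441·(-17) + 326·23 = 1)
The row with r = 1 (the gcd) gives the Bezout coefficients s = -17, t = 23.
Result: 441 · (-17) + 326 · (23) = 1.

gcd(441, 326) = 1; s = -17, t = 23 (check: 441·(-17) + 326·23 = 1).


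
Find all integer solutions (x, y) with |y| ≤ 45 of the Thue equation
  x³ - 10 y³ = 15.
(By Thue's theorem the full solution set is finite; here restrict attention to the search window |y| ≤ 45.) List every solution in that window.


The equation is x³ - 10y³ = 15. For fixed y, x³ = 10·y³ + 15, so a solution requires the RHS to be a perfect cube.
Strategy: iterate y from -45 to 45, compute RHS = 10·y³ + 15, and check whether it is a (positive or negative) perfect cube.
Check small values of y:
  y = 0: RHS = 15 is not a perfect cube.
  y = 1: RHS = 25 is not a perfect cube.
  y = -1: RHS = 5 is not a perfect cube.
  y = 2: RHS = 95 is not a perfect cube.
  y = -2: RHS = -65 is not a perfect cube.
  y = 3: RHS = 285 is not a perfect cube.
  y = -3: RHS = -255 is not a perfect cube.
Continuing the search up to |y| = 45 finds no solutions either.
No (x, y) in the scanned range satisfies the equation.

No integer solutions with |y| ≤ 45.


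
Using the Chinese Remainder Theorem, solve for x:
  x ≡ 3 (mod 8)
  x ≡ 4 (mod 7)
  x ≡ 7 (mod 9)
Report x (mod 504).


Moduli 8, 7, 9 are pairwise coprime; by CRT there is a unique solution modulo M = 8 · 7 · 9 = 504.
Solve pairwise, accumulating the modulus:
  Start with x ≡ 3 (mod 8).
  Combine with x ≡ 4 (mod 7): since gcd(8, 7) = 1, we get a unique residue mod 56.
    Write x = 3 + 8·t and substitute into x ≡ 4 (mod 7): 8·t ≡ 4 − 3 = 1 (mod 7).
    Reduce coefficients mod 7: 1·t ≡ 1 (mod 7).
    So t ≡ 1 (mod 7).
    Then x = 3 + 8·1 = 11, valid modulo lcm(8, 7) = 56: x ≡ 11 (mod 56).
  Combine with x ≡ 7 (mod 9): since gcd(56, 9) = 1, we get a unique residue mod 504.
    Write x = 11 + 56·t and substitute into x ≡ 7 (mod 9): 56·t ≡ 7 − 11 = -4 (mod 9).
    Reduce coefficients mod 9: 2·t ≡ 5 (mod 9).
    The inverse of 2 mod 9 is 5 (since 2·5 = 10 = 1·9 + 1), so t ≡ 5·5 = 25 ≡ 7 (mod 9).
    Then x = 11 + 56·7 = 403, valid modulo lcm(56, 9) = 504: x ≡ 403 (mod 504).
Verify: 403 mod 8 = 3 ✓, 403 mod 7 = 4 ✓, 403 mod 9 = 7 ✓.

x ≡ 403 (mod 504).


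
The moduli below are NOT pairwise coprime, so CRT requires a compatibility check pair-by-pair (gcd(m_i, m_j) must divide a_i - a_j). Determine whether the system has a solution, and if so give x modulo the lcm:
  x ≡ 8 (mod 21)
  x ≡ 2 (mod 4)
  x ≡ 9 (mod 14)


Moduli 21, 4, 14 are not pairwise coprime, so CRT works modulo lcm(m_i) when all pairwise compatibility conditions hold.
Pairwise compatibility: gcd(m_i, m_j) must divide a_i - a_j for every pair.
Merge one congruence at a time:
  Start: x ≡ 8 (mod 21).
  Combine with x ≡ 2 (mod 4): gcd(21, 4) = 1; 2 - 8 = -6, which IS divisible by 1, so compatible.
    Write x = 8 + 21·t and substitute into x ≡ 2 (mod 4): 21·t ≡ 2 − 8 = -6 (mod 4).
    Reduce coefficients mod 4: 1·t ≡ 2 (mod 4).
    So t ≡ 2 (mod 4).
    Then x = 8 + 21·2 = 50, valid modulo lcm(21, 4) = 84: x ≡ 50 (mod 84).
  Combine with x ≡ 9 (mod 14): gcd(84, 14) = 14, and 9 - 50 = -41 is NOT divisible by 14.
    ⇒ system is inconsistent (no integer solution).

No solution (the system is inconsistent).


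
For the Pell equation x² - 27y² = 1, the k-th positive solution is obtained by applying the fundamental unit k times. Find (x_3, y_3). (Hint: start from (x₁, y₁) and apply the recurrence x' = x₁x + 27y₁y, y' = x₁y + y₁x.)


Step 1: Find the fundamental solution (x₁, y₁) of x² - 27y² = 1.
  Expand √27 as a continued fraction. a₀ = ⌊√27⌋ = 5; iterate m_{k+1} = d_k·a_k − m_k, d_{k+1} = (27 − m_{k+1}²)/d_k, a_{k+1} = ⌊(a₀ + m_{k+1})/d_{k+1}⌋ (starting m₀ = 0, d₀ = 1), with convergents p_k = a_k·p_{k-1} + p_{k-2}, q_k = a_k·q_{k-1} + q_{k-2} (p₋₁ = 1, q₋₁ = 0):
  k = 0: a₀ = 5; p₀/q₀ = 5/1; p₀² − 27·q₀² = 25 − 27 = -2.
  k = 1: m = 5, d = 2, a = ⌊(5 + 5)/2⌋ = 5; p/q = (5·5 + 1)/(5·1 + 0) = 26/5; p² − 27·q² = 676 − 675 = 1.
  The first convergent with p² − 27·q² = 1 gives the fundamental solution (x₁, y₁) = (26, 5).
Step 2: Apply the recurrence (x_{n+1}, y_{n+1}) = (x₁x_n + 27y₁y_n, x₁y_n + y₁x_n) repeatedly.
  From (x_1, y_1) = (26, 5): x_2 = 26·26 + 27·5·5 = 1351; y_2 = 26·5 + 5·26 = 260.
  From (x_2, y_2) = (1351, 260): x_3 = 26·1351 + 27·5·260 = 70226; y_3 = 26·260 + 5·1351 = 13515.
Step 3: Verify x_3² - 27·y_3² = 4931691076 - 4931691075 = 1 (should be 1). ✓

(x_1, y_1) = (26, 5); (x_3, y_3) = (70226, 13515).


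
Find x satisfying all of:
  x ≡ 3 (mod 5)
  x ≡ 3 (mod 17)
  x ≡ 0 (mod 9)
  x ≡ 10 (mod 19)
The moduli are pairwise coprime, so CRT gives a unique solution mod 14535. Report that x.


Product of moduli M = 5 · 17 · 9 · 19 = 14535.
Merge one congruence at a time:
  Start: x ≡ 3 (mod 5).
  Combine with x ≡ 3 (mod 17); new modulus lcm = 85.
    Write x = 3 + 5·t and substitute into x ≡ 3 (mod 17): 5·t ≡ 3 − 3 = 0 (mod 17).
    The inverse of 5 mod 17 is 7 (since 5·7 = 35 = 2·17 + 1), so t ≡ 7·0 = 0 ≡ 0 (mod 17).
    Then x = 3 + 5·0 = 3, valid modulo lcm(5, 17) = 85: x ≡ 3 (mod 85).
  Combine with x ≡ 0 (mod 9); new modulus lcm = 765.
    Write x = 3 + 85·t and substitute into x ≡ 0 (mod 9): 85·t ≡ 0 − 3 = -3 (mod 9).
    Reduce coefficients mod 9: 4·t ≡ 6 (mod 9).
    The inverse of 4 mod 9 is 7 (since 4·7 = 28 = 3·9 + 1), so t ≡ 7·6 = 42 ≡ 6 (mod 9).
    Then x = 3 + 85·6 = 513, valid modulo lcm(85, 9) = 765: x ≡ 513 (mod 765).
  Combine with x ≡ 10 (mod 19); new modulus lcm = 14535.
    Write x = 513 + 765·t and substitute into x ≡ 10 (mod 19): 765·t ≡ 10 − 513 = -503 (mod 19).
    Reduce coefficients mod 19: 5·t ≡ 10 (mod 19).
    The inverse of 5 mod 19 is 4 (since 5·4 = 20 = 1·19 + 1), so t ≡ 4·10 = 40 ≡ 2 (mod 19).
    Then x = 513 + 765·2 = 2043, valid modulo lcm(765, 19) = 14535: x ≡ 2043 (mod 14535).
Verify against each original: 2043 mod 5 = 3, 2043 mod 17 = 3, 2043 mod 9 = 0, 2043 mod 19 = 10.

x ≡ 2043 (mod 14535).


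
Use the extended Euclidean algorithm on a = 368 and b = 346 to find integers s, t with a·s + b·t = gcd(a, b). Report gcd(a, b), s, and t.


Euclidean algorithm on (368, 346) — divide until remainder is 0:
  368 = 1 · 346 + 22
  346 = 15 · 22 + 16
  22 = 1 · 16 + 6
  16 = 2 · 6 + 4
  6 = 1 · 4 + 2
  4 = 2 · 2 + 0
gcd(368, 346) = 2.
Track Bezout coefficients alongside the remainders: start with r₀ = 368 = a·1 + b·0 (s = 1, t = 0) and r₁ = 346 = a·0 + b·1 (s = 0, t = 1); each new remainder r_{k+1} = r_{k-1} − q_k·r_k inherits s_{k+1} = s_{k-1} − q_k·s_k, t_{k+1} = t_{k-1} − q_k·t_k, so r_k = a·s_k + b·t_k at every step:
  q = 1: r = 22, s = 1 − 1·0 = 1, t = 0 − 1·1 = -1  (check: 368·1 + 346·(-1) = 22)
  q = 15: r = 16, s = 0 − 15·1 = -15, t = 1 − 15·(-1) = 16  (check: 368·(-15) + 346·16 = 16)
  q = 1: r = 6, s = 1 − 1·(-15) = 16, t = -1 − 1·16 = -17  (check: 368·16 + 346·(-17) = 6)
  q = 2: r = 4, s = -15 − 2·16 = -47, t = 16 − 2·(-17) = 50  (check: 368·(-47) + 346·50 = 4)
  q = 1: r = 2, s = 16 − 1·(-47) = 63, t = -17 − 1·50 = -67  (check: 368·63 + 346·(-67) = 2)
The row with r = 2 (the gcd) gives the Bezout coefficients s = 63, t = -67.
Result: 368 · (63) + 346 · (-67) = 2.

gcd(368, 346) = 2; s = 63, t = -67 (check: 368·63 + 346·(-67) = 2).


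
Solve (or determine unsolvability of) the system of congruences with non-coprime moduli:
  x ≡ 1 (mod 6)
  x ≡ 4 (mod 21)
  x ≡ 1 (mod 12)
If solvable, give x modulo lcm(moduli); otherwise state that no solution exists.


Moduli 6, 21, 12 are not pairwise coprime, so CRT works modulo lcm(m_i) when all pairwise compatibility conditions hold.
Pairwise compatibility: gcd(m_i, m_j) must divide a_i - a_j for every pair.
Merge one congruence at a time:
  Start: x ≡ 1 (mod 6).
  Combine with x ≡ 4 (mod 21): gcd(6, 21) = 3; 4 - 1 = 3, which IS divisible by 3, so compatible.
    Write x = 1 + 6·t and substitute into x ≡ 4 (mod 21): 6·t ≡ 4 − 1 = 3 (mod 21).
    Divide the congruence (and modulus) by g = 3: 2·t ≡ 1 (mod 7).
    The inverse of 2 mod 7 is 4 (since 2·4 = 8 = 1·7 + 1), so t ≡ 4·1 = 4 ≡ 4 (mod 7).
    Then x = 1 + 6·4 = 25, valid modulo lcm(6, 21) = 42: x ≡ 25 (mod 42).
  Combine with x ≡ 1 (mod 12): gcd(42, 12) = 6; 1 - 25 = -24, which IS divisible by 6, so compatible.
    Write x = 25 + 42·t and substitute into x ≡ 1 (mod 12): 42·t ≡ 1 − 25 = -24 (mod 12).
    Divide the congruence (and modulus) by g = 6: 7·t ≡ -4 (mod 2).
    Reduce coefficients mod 2: 1·t ≡ 0 (mod 2).
    So t ≡ 0 (mod 2).
    Then x = 25 + 42·0 = 25, valid modulo lcm(42, 12) = 84: x ≡ 25 (mod 84).
Verify: 25 mod 6 = 1, 25 mod 21 = 4, 25 mod 12 = 1.

x ≡ 25 (mod 84).


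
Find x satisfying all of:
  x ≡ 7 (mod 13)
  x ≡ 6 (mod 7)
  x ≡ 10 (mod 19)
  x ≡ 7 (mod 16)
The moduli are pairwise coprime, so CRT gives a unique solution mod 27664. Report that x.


Product of moduli M = 13 · 7 · 19 · 16 = 27664.
Merge one congruence at a time:
  Start: x ≡ 7 (mod 13).
  Combine with x ≡ 6 (mod 7); new modulus lcm = 91.
    Write x = 7 + 13·t and substitute into x ≡ 6 (mod 7): 13·t ≡ 6 − 7 = -1 (mod 7).
    Reduce coefficients mod 7: 6·t ≡ 6 (mod 7).
    The inverse of 6 mod 7 is 6 (since 6·6 = 36 = 5·7 + 1), so t ≡ 6·6 = 36 ≡ 1 (mod 7).
    Then x = 7 + 13·1 = 20, valid modulo lcm(13, 7) = 91: x ≡ 20 (mod 91).
  Combine with x ≡ 10 (mod 19); new modulus lcm = 1729.
    Write x = 20 + 91·t and substitute into x ≡ 10 (mod 19): 91·t ≡ 10 − 20 = -10 (mod 19).
    Reduce coefficients mod 19: 15·t ≡ 9 (mod 19).
    The inverse of 15 mod 19 is 14 (since 15·14 = 210 = 11·19 + 1), so t ≡ 14·9 = 126 ≡ 12 (mod 19).
    Then x = 20 + 91·12 = 1112, valid modulo lcm(91, 19) = 1729: x ≡ 1112 (mod 1729).
  Combine with x ≡ 7 (mod 16); new modulus lcm = 27664.
    Write x = 1112 + 1729·t and substitute into x ≡ 7 (mod 16): 1729·t ≡ 7 − 1112 = -1105 (mod 16).
    Reduce coefficients mod 16: 1·t ≡ 15 (mod 16).
    So t ≡ 15 (mod 16).
    Then x = 1112 + 1729·15 = 27047, valid modulo lcm(1729, 16) = 27664: x ≡ 27047 (mod 27664).
Verify against each original: 27047 mod 13 = 7, 27047 mod 7 = 6, 27047 mod 19 = 10, 27047 mod 16 = 7.

x ≡ 27047 (mod 27664).


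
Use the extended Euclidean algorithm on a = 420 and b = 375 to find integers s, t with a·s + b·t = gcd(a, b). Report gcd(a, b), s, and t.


Euclidean algorithm on (420, 375) — divide until remainder is 0:
  420 = 1 · 375 + 45
  375 = 8 · 45 + 15
  45 = 3 · 15 + 0
gcd(420, 375) = 15.
Track Bezout coefficients alongside the remainders: start with r₀ = 420 = a·1 + b·0 (s = 1, t = 0) and r₁ = 375 = a·0 + b·1 (s = 0, t = 1); each new remainder r_{k+1} = r_{k-1} − q_k·r_k inherits s_{k+1} = s_{k-1} − q_k·s_k, t_{k+1} = t_{k-1} − q_k·t_k, so r_k = a·s_k + b·t_k at every step:
  q = 1: r = 45, s = 1 − 1·0 = 1, t = 0 − 1·1 = -1  (check: 420·1 + 375·(-1) = 45)
  q = 8: r = 15, s = 0 − 8·1 = -8, t = 1 − 8·(-1) = 9  (check: 420·(-8) + 375·9 = 15)
The row with r = 15 (the gcd) gives the Bezout coefficients s = -8, t = 9.
Result: 420 · (-8) + 375 · (9) = 15.

gcd(420, 375) = 15; s = -8, t = 9 (check: 420·(-8) + 375·9 = 15).


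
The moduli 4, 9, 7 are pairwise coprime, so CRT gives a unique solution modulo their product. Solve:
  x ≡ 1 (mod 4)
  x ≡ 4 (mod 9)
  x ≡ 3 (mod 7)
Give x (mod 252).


Moduli 4, 9, 7 are pairwise coprime; by CRT there is a unique solution modulo M = 4 · 9 · 7 = 252.
Solve pairwise, accumulating the modulus:
  Start with x ≡ 1 (mod 4).
  Combine with x ≡ 4 (mod 9): since gcd(4, 9) = 1, we get a unique residue mod 36.
    Write x = 1 + 4·t and substitute into x ≡ 4 (mod 9): 4·t ≡ 4 − 1 = 3 (mod 9).
    The inverse of 4 mod 9 is 7 (since 4·7 = 28 = 3·9 + 1), so t ≡ 7·3 = 21 ≡ 3 (mod 9).
    Then x = 1 + 4·3 = 13, valid modulo lcm(4, 9) = 36: x ≡ 13 (mod 36).
  Combine with x ≡ 3 (mod 7): since gcd(36, 7) = 1, we get a unique residue mod 252.
    Write x = 13 + 36·t and substitute into x ≡ 3 (mod 7): 36·t ≡ 3 − 13 = -10 (mod 7).
    Reduce coefficients mod 7: 1·t ≡ 4 (mod 7).
    So t ≡ 4 (mod 7).
    Then x = 13 + 36·4 = 157, valid modulo lcm(36, 7) = 252: x ≡ 157 (mod 252).
Verify: 157 mod 4 = 1 ✓, 157 mod 9 = 4 ✓, 157 mod 7 = 3 ✓.

x ≡ 157 (mod 252).


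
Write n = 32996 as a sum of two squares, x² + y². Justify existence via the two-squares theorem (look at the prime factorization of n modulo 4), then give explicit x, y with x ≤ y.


Step 1: Factor n = 32996 = 2^2 · 73 · 113.
Step 2: Check the mod-4 condition on each prime factor: 2 = 2 (special); 73 ≡ 1 (mod 4), exponent 1; 113 ≡ 1 (mod 4), exponent 1.
All primes ≡ 3 (mod 4) appear to even exponent (or don't appear), so by the two-squares theorem n IS expressible as a sum of two squares.
Step 3: Build a representation. Group n = k² · m with k = 2 and m = 73 · 113 = 8249 (a product of primes ≡ 1 (mod 4)); a representation of m scales to one of n via (k·x)² + (k·y)² = k²(x² + y²). Each prime p ≡ 1 (mod 4) is itself a sum of two squares; find a² by testing p − a² for a perfect square:
  73: 73 − 1² = 72, 73 − 2² = 69, 73 − 3² = 64 = 8² ⇒ 73 = 3² + 8².
  113: 113 − 1² = 112, 113 − 2² = 109, 113 − 3² = 104, 113 − 4² = 97, 113 − 5² = 88, 113 − 6² = 77, 113 − 7² = 64 = 8² ⇒ 113 = 7² + 8².
  Combine using the Brahmagupta–Fibonacci identity (a² + b²)(c² + d²) = (ac − bd)² + (ad + bc)² = (ac + bd)² + (ad − bc)²:
  73 · 113 = 8249: from (3² + 8²)(7² + 8²), take (3·7 − 8·8, 3·8 + 8·7) = (21 − 64, 24 + 56) = (-43, 80); dropping signs (only squares matter) gives (43, 80); check 43² + 80² = 1849 + 6400 = 8249 ✓.
  Scale by k = 2: (2·43, 2·80) = (86, 160).
Step 4: Order so x ≤ y and verify: 86² + 160² = 7396 + 25600 = 32996 = n. ✓

n = 32996 = 86² + 160² (one valid representation with x ≤ y).


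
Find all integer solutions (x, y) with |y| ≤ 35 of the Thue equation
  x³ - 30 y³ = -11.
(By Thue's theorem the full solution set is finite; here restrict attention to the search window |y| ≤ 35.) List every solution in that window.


The equation is x³ - 30y³ = -11. For fixed y, x³ = 30·y³ − 11, so a solution requires the RHS to be a perfect cube.
Strategy: iterate y from -35 to 35, compute RHS = 30·y³ − 11, and check whether it is a (positive or negative) perfect cube.
Check small values of y:
  y = 0: RHS = -11 is not a perfect cube.
  y = 1: RHS = 19 is not a perfect cube.
  y = -1: RHS = -41 is not a perfect cube.
  y = 2: RHS = 229 is not a perfect cube.
  y = -2: RHS = -251 is not a perfect cube.
  y = 3: RHS = 799 is not a perfect cube.
  y = -3: RHS = -821 is not a perfect cube.
Continuing the search up to |y| = 35 finds no solutions either.
No (x, y) in the scanned range satisfies the equation.

No integer solutions with |y| ≤ 35.


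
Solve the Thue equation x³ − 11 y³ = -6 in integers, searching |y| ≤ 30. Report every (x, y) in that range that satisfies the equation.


The equation is x³ - 11y³ = -6. For fixed y, x³ = 11·y³ − 6, so a solution requires the RHS to be a perfect cube.
Strategy: iterate y from -30 to 30, compute RHS = 11·y³ − 6, and check whether it is a (positive or negative) perfect cube.
Check small values of y:
  y = 0: RHS = -6 is not a perfect cube.
  y = 1: RHS = 5 is not a perfect cube.
  y = -1: RHS = -17 is not a perfect cube.
  y = 2: RHS = 82 is not a perfect cube.
  y = -2: RHS = -94 is not a perfect cube.
  y = 3: RHS = 291 is not a perfect cube.
  y = -3: RHS = -303 is not a perfect cube.
Continuing the search up to |y| = 30 finds no solutions either.
No (x, y) in the scanned range satisfies the equation.

No integer solutions with |y| ≤ 30.


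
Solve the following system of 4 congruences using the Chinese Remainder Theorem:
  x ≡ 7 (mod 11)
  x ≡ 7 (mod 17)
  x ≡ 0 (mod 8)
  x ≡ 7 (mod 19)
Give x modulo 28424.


Product of moduli M = 11 · 17 · 8 · 19 = 28424.
Merge one congruence at a time:
  Start: x ≡ 7 (mod 11).
  Combine with x ≡ 7 (mod 17); new modulus lcm = 187.
    Write x = 7 + 11·t and substitute into x ≡ 7 (mod 17): 11·t ≡ 7 − 7 = 0 (mod 17).
    The inverse of 11 mod 17 is 14 (since 11·14 = 154 = 9·17 + 1), so t ≡ 14·0 = 0 ≡ 0 (mod 17).
    Then x = 7 + 11·0 = 7, valid modulo lcm(11, 17) = 187: x ≡ 7 (mod 187).
  Combine with x ≡ 0 (mod 8); new modulus lcm = 1496.
    Write x = 7 + 187·t and substitute into x ≡ 0 (mod 8): 187·t ≡ 0 − 7 = -7 (mod 8).
    Reduce coefficients mod 8: 3·t ≡ 1 (mod 8).
    The inverse of 3 mod 8 is 3 (since 3·3 = 9 = 1·8 + 1), so t ≡ 3·1 = 3 ≡ 3 (mod 8).
    Then x = 7 + 187·3 = 568, valid modulo lcm(187, 8) = 1496: x ≡ 568 (mod 1496).
  Combine with x ≡ 7 (mod 19); new modulus lcm = 28424.
    Write x = 568 + 1496·t and substitute into x ≡ 7 (mod 19): 1496·t ≡ 7 − 568 = -561 (mod 19).
    Reduce coefficients mod 19: 14·t ≡ 9 (mod 19).
    The inverse of 14 mod 19 is 15 (since 14·15 = 210 = 11·19 + 1), so t ≡ 15·9 = 135 ≡ 2 (mod 19).
    Then x = 568 + 1496·2 = 3560, valid modulo lcm(1496, 19) = 28424: x ≡ 3560 (mod 28424).
Verify against each original: 3560 mod 11 = 7, 3560 mod 17 = 7, 3560 mod 8 = 0, 3560 mod 19 = 7.

x ≡ 3560 (mod 28424).


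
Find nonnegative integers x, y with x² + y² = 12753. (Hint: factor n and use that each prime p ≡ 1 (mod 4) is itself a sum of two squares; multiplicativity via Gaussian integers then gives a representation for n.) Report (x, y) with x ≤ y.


Step 1: Factor n = 12753 = 3^2 · 13 · 109.
Step 2: Check the mod-4 condition on each prime factor: 3 ≡ 3 (mod 4), exponent 2 (must be even); 13 ≡ 1 (mod 4), exponent 1; 109 ≡ 1 (mod 4), exponent 1.
All primes ≡ 3 (mod 4) appear to even exponent (or don't appear), so by the two-squares theorem n IS expressible as a sum of two squares.
Step 3: Build a representation. Group n = k² · m with k = 3 and m = 13 · 109 = 1417 (a product of primes ≡ 1 (mod 4)); a representation of m scales to one of n via (k·x)² + (k·y)² = k²(x² + y²). Each prime p ≡ 1 (mod 4) is itself a sum of two squares; find a² by testing p − a² for a perfect square:
  13: 13 − 1² = 12, 13 − 2² = 9 = 3² ⇒ 13 = 2² + 3².
  109: 109 − 1² = 108, 109 − 2² = 105, 109 − 3² = 100 = 10² ⇒ 109 = 3² + 10².
  Combine using the Brahmagupta–Fibonacci identity (a² + b²)(c² + d²) = (ac − bd)² + (ad + bc)² = (ac + bd)² + (ad − bc)²:
  13 · 109 = 1417: from (2² + 3²)(3² + 10²), take (2·3 − 3·10, 2·10 + 3·3) = (6 − 30, 20 + 9) = (-24, 29); dropping signs (only squares matter) gives (24, 29); check 24² + 29² = 576 + 841 = 1417 ✓.
  Scale by k = 3: (3·24, 3·29) = (72, 87).
Step 4: Order so x ≤ y and verify: 72² + 87² = 5184 + 7569 = 12753 = n. ✓

n = 12753 = 72² + 87² (one valid representation with x ≤ y).


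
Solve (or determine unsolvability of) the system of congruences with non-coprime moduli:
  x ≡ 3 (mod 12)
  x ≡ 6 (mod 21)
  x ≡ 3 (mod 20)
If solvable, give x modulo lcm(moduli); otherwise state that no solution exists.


Moduli 12, 21, 20 are not pairwise coprime, so CRT works modulo lcm(m_i) when all pairwise compatibility conditions hold.
Pairwise compatibility: gcd(m_i, m_j) must divide a_i - a_j for every pair.
Merge one congruence at a time:
  Start: x ≡ 3 (mod 12).
  Combine with x ≡ 6 (mod 21): gcd(12, 21) = 3; 6 - 3 = 3, which IS divisible by 3, so compatible.
    Write x = 3 + 12·t and substitute into x ≡ 6 (mod 21): 12·t ≡ 6 − 3 = 3 (mod 21).
    Divide the congruence (and modulus) by g = 3: 4·t ≡ 1 (mod 7).
    The inverse of 4 mod 7 is 2 (since 4·2 = 8 = 1·7 + 1), so t ≡ 2·1 = 2 ≡ 2 (mod 7).
    Then x = 3 + 12·2 = 27, valid modulo lcm(12, 21) = 84: x ≡ 27 (mod 84).
  Combine with x ≡ 3 (mod 20): gcd(84, 20) = 4; 3 - 27 = -24, which IS divisible by 4, so compatible.
    Write x = 27 + 84·t and substitute into x ≡ 3 (mod 20): 84·t ≡ 3 − 27 = -24 (mod 20).
    Divide the congruence (and modulus) by g = 4: 21·t ≡ -6 (mod 5).
    Reduce coefficients mod 5: 1·t ≡ 4 (mod 5).
    So t ≡ 4 (mod 5).
    Then x = 27 + 84·4 = 363, valid modulo lcm(84, 20) = 420: x ≡ 363 (mod 420).
Verify: 363 mod 12 = 3, 363 mod 21 = 6, 363 mod 20 = 3.

x ≡ 363 (mod 420).


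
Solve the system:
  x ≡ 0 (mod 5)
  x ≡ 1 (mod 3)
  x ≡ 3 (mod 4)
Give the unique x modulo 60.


Moduli 5, 3, 4 are pairwise coprime; by CRT there is a unique solution modulo M = 5 · 3 · 4 = 60.
Solve pairwise, accumulating the modulus:
  Start with x ≡ 0 (mod 5).
  Combine with x ≡ 1 (mod 3): since gcd(5, 3) = 1, we get a unique residue mod 15.
    Write x = 0 + 5·t and substitute into x ≡ 1 (mod 3): 5·t ≡ 1 − 0 = 1 (mod 3).
    Reduce coefficients mod 3: 2·t ≡ 1 (mod 3).
    The inverse of 2 mod 3 is 2 (since 2·2 = 4 = 1·3 + 1), so t ≡ 2·1 = 2 ≡ 2 (mod 3).
    Then x = 0 + 5·2 = 10, valid modulo lcm(5, 3) = 15: x ≡ 10 (mod 15).
  Combine with x ≡ 3 (mod 4): since gcd(15, 4) = 1, we get a unique residue mod 60.
    Write x = 10 + 15·t and substitute into x ≡ 3 (mod 4): 15·t ≡ 3 − 10 = -7 (mod 4).
    Reduce coefficients mod 4: 3·t ≡ 1 (mod 4).
    The inverse of 3 mod 4 is 3 (since 3·3 = 9 = 2·4 + 1), so t ≡ 3·1 = 3 ≡ 3 (mod 4).
    Then x = 10 + 15·3 = 55, valid modulo lcm(15, 4) = 60: x ≡ 55 (mod 60).
Verify: 55 mod 5 = 0 ✓, 55 mod 3 = 1 ✓, 55 mod 4 = 3 ✓.

x ≡ 55 (mod 60).


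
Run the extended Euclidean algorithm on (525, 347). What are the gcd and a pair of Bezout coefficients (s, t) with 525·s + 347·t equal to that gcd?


Euclidean algorithm on (525, 347) — divide until remainder is 0:
  525 = 1 · 347 + 178
  347 = 1 · 178 + 169
  178 = 1 · 169 + 9
  169 = 18 · 9 + 7
  9 = 1 · 7 + 2
  7 = 3 · 2 + 1
  2 = 2 · 1 + 0
gcd(525, 347) = 1.
Track Bezout coefficients alongside the remainders: start with r₀ = 525 = a·1 + b·0 (s = 1, t = 0) and r₁ = 347 = a·0 + b·1 (s = 0, t = 1); each new remainder r_{k+1} = r_{k-1} − q_k·r_k inherits s_{k+1} = s_{k-1} − q_k·s_k, t_{k+1} = t_{k-1} − q_k·t_k, so r_k = a·s_k + b·t_k at every step:
  q = 1: r = 178, s = 1 − 1·0 = 1, t = 0 − 1·1 = -1  (check: 525·1 + 347·(-1) = 178)
  q = 1: r = 169, s = 0 − 1·1 = -1, t = 1 − 1·(-1) = 2  (check: 525·(-1) + 347·2 = 169)
  q = 1: r = 9, s = 1 − 1·(-1) = 2, t = -1 − 1·2 = -3  (check: 525·2 + 347·(-3) = 9)
  q = 18: r = 7, s = -1 − 18·2 = -37, t = 2 − 18·(-3) = 56  (check: 525·(-37) + 347·56 = 7)
  q = 1: r = 2, s = 2 − 1·(-37) = 39, t = -3 − 1·56 = -59  (check: 525·39 + 347·(-59) = 2)
  q = 3: r = 1, s = -37 − 3·39 = -154, t = 56 − 3·(-59) = 233  (check: 525·(-154) + 347·233 = 1)
The row with r = 1 (the gcd) gives the Bezout coefficients s = -154, t = 233.
Result: 525 · (-154) + 347 · (233) = 1.

gcd(525, 347) = 1; s = -154, t = 233 (check: 525·(-154) + 347·233 = 1).


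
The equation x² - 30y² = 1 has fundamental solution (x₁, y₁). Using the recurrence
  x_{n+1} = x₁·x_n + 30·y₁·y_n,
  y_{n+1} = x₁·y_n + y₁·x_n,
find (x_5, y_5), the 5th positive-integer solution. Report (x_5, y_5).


Step 1: Find the fundamental solution (x₁, y₁) of x² - 30y² = 1.
  Expand √30 as a continued fraction. a₀ = ⌊√30⌋ = 5; iterate m_{k+1} = d_k·a_k − m_k, d_{k+1} = (30 − m_{k+1}²)/d_k, a_{k+1} = ⌊(a₀ + m_{k+1})/d_{k+1}⌋ (starting m₀ = 0, d₀ = 1), with convergents p_k = a_k·p_{k-1} + p_{k-2}, q_k = a_k·q_{k-1} + q_{k-2} (p₋₁ = 1, q₋₁ = 0):
  k = 0: a₀ = 5; p₀/q₀ = 5/1; p₀² − 30·q₀² = 25 − 30 = -5.
  k = 1: m = 5, d = 5, a = ⌊(5 + 5)/5⌋ = 2; p/q = (2·5 + 1)/(2·1 + 0) = 11/2; p² − 30·q² = 121 − 120 = 1.
  The first convergent with p² − 30·q² = 1 gives the fundamental solution (x₁, y₁) = (11, 2).
Step 2: Apply the recurrence (x_{n+1}, y_{n+1}) = (x₁x_n + 30y₁y_n, x₁y_n + y₁x_n) repeatedly.
  From (x_1, y_1) = (11, 2): x_2 = 11·11 + 30·2·2 = 241; y_2 = 11·2 + 2·11 = 44.
  From (x_2, y_2) = (241, 44): x_3 = 11·241 + 30·2·44 = 5291; y_3 = 11·44 + 2·241 = 966.
  From (x_3, y_3) = (5291, 966): x_4 = 11·5291 + 30·2·966 = 116161; y_4 = 11·966 + 2·5291 = 21208.
  From (x_4, y_4) = (116161, 21208): x_5 = 11·116161 + 30·2·21208 = 2550251; y_5 = 11·21208 + 2·116161 = 465610.
Step 3: Verify x_5² - 30·y_5² = 6503780163001 - 6503780163000 = 1 (should be 1). ✓

(x_1, y_1) = (11, 2); (x_5, y_5) = (2550251, 465610).


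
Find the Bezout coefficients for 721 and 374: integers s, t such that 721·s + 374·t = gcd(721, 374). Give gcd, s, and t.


Euclidean algorithm on (721, 374) — divide until remainder is 0:
  721 = 1 · 374 + 347
  374 = 1 · 347 + 27
  347 = 12 · 27 + 23
  27 = 1 · 23 + 4
  23 = 5 · 4 + 3
  4 = 1 · 3 + 1
  3 = 3 · 1 + 0
gcd(721, 374) = 1.
Track Bezout coefficients alongside the remainders: start with r₀ = 721 = a·1 + b·0 (s = 1, t = 0) and r₁ = 374 = a·0 + b·1 (s = 0, t = 1); each new remainder r_{k+1} = r_{k-1} − q_k·r_k inherits s_{k+1} = s_{k-1} − q_k·s_k, t_{k+1} = t_{k-1} − q_k·t_k, so r_k = a·s_k + b·t_k at every step:
  q = 1: r = 347, s = 1 − 1·0 = 1, t = 0 − 1·1 = -1  (check: 721·1 + 374·(-1) = 347)
  q = 1: r = 27, s = 0 − 1·1 = -1, t = 1 − 1·(-1) = 2  (check: 721·(-1) + 374·2 = 27)
  q = 12: r = 23, s = 1 − 12·(-1) = 13, t = -1 − 12·2 = -25  (check: 721·13 + 374·(-25) = 23)
  q = 1: r = 4, s = -1 − 1·13 = -14, t = 2 − 1·(-25) = 27  (check: 721·(-14) + 374·27 = 4)
  q = 5: r = 3, s = 13 − 5·(-14) = 83, t = -25 − 5·27 = -160  (check: 721·83 + 374·(-160) = 3)
  q = 1: r = 1, s = -14 − 1·83 = -97, t = 27 − 1·(-160) = 187  (check: 721·(-97) + 374·187 = 1)
The row with r = 1 (the gcd) gives the Bezout coefficients s = -97, t = 187.
Result: 721 · (-97) + 374 · (187) = 1.

gcd(721, 374) = 1; s = -97, t = 187 (check: 721·(-97) + 374·187 = 1).


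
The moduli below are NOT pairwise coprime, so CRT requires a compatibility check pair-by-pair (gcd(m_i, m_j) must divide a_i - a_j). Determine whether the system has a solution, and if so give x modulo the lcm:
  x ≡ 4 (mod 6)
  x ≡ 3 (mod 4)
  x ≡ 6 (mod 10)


Moduli 6, 4, 10 are not pairwise coprime, so CRT works modulo lcm(m_i) when all pairwise compatibility conditions hold.
Pairwise compatibility: gcd(m_i, m_j) must divide a_i - a_j for every pair.
Merge one congruence at a time:
  Start: x ≡ 4 (mod 6).
  Combine with x ≡ 3 (mod 4): gcd(6, 4) = 2, and 3 - 4 = -1 is NOT divisible by 2.
    ⇒ system is inconsistent (no integer solution).

No solution (the system is inconsistent).


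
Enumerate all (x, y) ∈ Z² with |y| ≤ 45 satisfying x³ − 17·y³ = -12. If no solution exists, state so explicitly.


The equation is x³ - 17y³ = -12. For fixed y, x³ = 17·y³ − 12, so a solution requires the RHS to be a perfect cube.
Strategy: iterate y from -45 to 45, compute RHS = 17·y³ − 12, and check whether it is a (positive or negative) perfect cube.
Check small values of y:
  y = 0: RHS = -12 is not a perfect cube.
  y = 1: RHS = 5 is not a perfect cube.
  y = -1: RHS = -29 is not a perfect cube.
  y = 2: RHS = 124 is not a perfect cube.
  y = -2: RHS = -148 is not a perfect cube.
  y = 3: RHS = 447 is not a perfect cube.
  y = -3: RHS = -471 is not a perfect cube.
Continuing the search up to |y| = 45 finds no solutions either.
No (x, y) in the scanned range satisfies the equation.

No integer solutions with |y| ≤ 45.


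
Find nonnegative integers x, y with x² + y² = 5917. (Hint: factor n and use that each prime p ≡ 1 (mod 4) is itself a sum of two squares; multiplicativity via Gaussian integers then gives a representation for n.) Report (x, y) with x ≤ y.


Step 1: Factor n = 5917 = 61 · 97.
Step 2: Check the mod-4 condition on each prime factor: 61 ≡ 1 (mod 4), exponent 1; 97 ≡ 1 (mod 4), exponent 1.
All primes ≡ 3 (mod 4) appear to even exponent (or don't appear), so by the two-squares theorem n IS expressible as a sum of two squares.
Step 3: Build a representation. Here n = 61 · 97 is a product of primes ≡ 1 (mod 4). Each prime p ≡ 1 (mod 4) is itself a sum of two squares; find a² by testing p − a² for a perfect square:
  61: 61 − 1² = 60, 61 − 2² = 57, 61 − 3² = 52, 61 − 4² = 45, 61 − 5² = 36 = 6² ⇒ 61 = 5² + 6².
  97: 97 − 1² = 96, 97 − 2² = 93, 97 − 3² = 88, 97 − 4² = 81 = 9² ⇒ 97 = 4² + 9².
  Combine using the Brahmagupta–Fibonacci identity (a² + b²)(c² + d²) = (ac − bd)² + (ad + bc)² = (ac + bd)² + (ad − bc)²:
  61 · 97 = 5917: from (5² + 6²)(4² + 9²), take (5·4 − 6·9, 5·9 + 6·4) = (20 − 54, 45 + 24) = (-34, 69); dropping signs (only squares matter) gives (34, 69); check 34² + 69² = 1156 + 4761 = 5917 ✓.
Step 4: Order so x ≤ y and verify: 34² + 69² = 1156 + 4761 = 5917 = n. ✓

n = 5917 = 34² + 69² (one valid representation with x ≤ y).


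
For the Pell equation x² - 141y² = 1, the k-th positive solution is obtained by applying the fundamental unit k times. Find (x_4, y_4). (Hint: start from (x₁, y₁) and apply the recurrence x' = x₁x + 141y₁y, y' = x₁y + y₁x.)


Step 1: Find the fundamental solution (x₁, y₁) of x² - 141y² = 1.
  Expand √141 as a continued fraction. a₀ = ⌊√141⌋ = 11; iterate m_{k+1} = d_k·a_k − m_k, d_{k+1} = (141 − m_{k+1}²)/d_k, a_{k+1} = ⌊(a₀ + m_{k+1})/d_{k+1}⌋ (starting m₀ = 0, d₀ = 1), with convergents p_k = a_k·p_{k-1} + p_{k-2}, q_k = a_k·q_{k-1} + q_{k-2} (p₋₁ = 1, q₋₁ = 0):
  k = 0: a₀ = 11; p₀/q₀ = 11/1; p₀² − 141·q₀² = 121 − 141 = -20.
  k = 1: m = 11, d = 20, a = ⌊(11 + 11)/20⌋ = 1; p/q = (1·11 + 1)/(1·1 + 0) = 12/1; p² − 141·q² = 144 − 141 = 3.
  k = 2: m = 9, d = 3, a = ⌊(11 + 9)/3⌋ = 6; p/q = (6·12 + 11)/(6·1 + 1) = 83/7; p² − 141·q² = 6889 − 6909 = -20.
  k = 3: m = 9, d = 20, a = ⌊(11 + 9)/20⌋ = 1; p/q = (1·83 + 12)/(1·7 + 1) = 95/8; p² − 141·q² = 9025 − 9024 = 1.
  The first convergent with p² − 141·q² = 1 gives the fundamental solution (x₁, y₁) = (95, 8).
Step 2: Apply the recurrence (x_{n+1}, y_{n+1}) = (x₁x_n + 141y₁y_n, x₁y_n + y₁x_n) repeatedly.
  From (x_1, y_1) = (95, 8): x_2 = 95·95 + 141·8·8 = 18049; y_2 = 95·8 + 8·95 = 1520.
  From (x_2, y_2) = (18049, 1520): x_3 = 95·18049 + 141·8·1520 = 3429215; y_3 = 95·1520 + 8·18049 = 288792.
  From (x_3, y_3) = (3429215, 288792): x_4 = 95·3429215 + 141·8·288792 = 651532801; y_4 = 95·288792 + 8·3429215 = 54868960.
Step 3: Verify x_4² - 141·y_4² = 424494990778905601 - 424494990778905600 = 1 (should be 1). ✓

(x_1, y_1) = (95, 8); (x_4, y_4) = (651532801, 54868960).


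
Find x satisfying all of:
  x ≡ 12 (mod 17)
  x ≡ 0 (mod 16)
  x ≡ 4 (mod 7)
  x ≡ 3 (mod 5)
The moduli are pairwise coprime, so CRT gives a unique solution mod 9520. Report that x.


Product of moduli M = 17 · 16 · 7 · 5 = 9520.
Merge one congruence at a time:
  Start: x ≡ 12 (mod 17).
  Combine with x ≡ 0 (mod 16); new modulus lcm = 272.
    Write x = 12 + 17·t and substitute into x ≡ 0 (mod 16): 17·t ≡ 0 − 12 = -12 (mod 16).
    Reduce coefficients mod 16: 1·t ≡ 4 (mod 16).
    So t ≡ 4 (mod 16).
    Then x = 12 + 17·4 = 80, valid modulo lcm(17, 16) = 272: x ≡ 80 (mod 272).
  Combine with x ≡ 4 (mod 7); new modulus lcm = 1904.
    Write x = 80 + 272·t and substitute into x ≡ 4 (mod 7): 272·t ≡ 4 − 80 = -76 (mod 7).
    Reduce coefficients mod 7: 6·t ≡ 1 (mod 7).
    The inverse of 6 mod 7 is 6 (since 6·6 = 36 = 5·7 + 1), so t ≡ 6·1 = 6 ≡ 6 (mod 7).
    Then x = 80 + 272·6 = 1712, valid modulo lcm(272, 7) = 1904: x ≡ 1712 (mod 1904).
  Combine with x ≡ 3 (mod 5); new modulus lcm = 9520.
    Write x = 1712 + 1904·t and substitute into x ≡ 3 (mod 5): 1904·t ≡ 3 − 1712 = -1709 (mod 5).
    Reduce coefficients mod 5: 4·t ≡ 1 (mod 5).
    The inverse of 4 mod 5 is 4 (since 4·4 = 16 = 3·5 + 1), so t ≡ 4·1 = 4 ≡ 4 (mod 5).
    Then x = 1712 + 1904·4 = 9328, valid modulo lcm(1904, 5) = 9520: x ≡ 9328 (mod 9520).
Verify against each original: 9328 mod 17 = 12, 9328 mod 16 = 0, 9328 mod 7 = 4, 9328 mod 5 = 3.

x ≡ 9328 (mod 9520).


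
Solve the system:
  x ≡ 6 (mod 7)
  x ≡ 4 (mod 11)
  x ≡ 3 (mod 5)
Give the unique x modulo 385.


Moduli 7, 11, 5 are pairwise coprime; by CRT there is a unique solution modulo M = 7 · 11 · 5 = 385.
Solve pairwise, accumulating the modulus:
  Start with x ≡ 6 (mod 7).
  Combine with x ≡ 4 (mod 11): since gcd(7, 11) = 1, we get a unique residue mod 77.
    Write x = 6 + 7·t and substitute into x ≡ 4 (mod 11): 7·t ≡ 4 − 6 = -2 (mod 11).
    Reduce coefficients mod 11: 7·t ≡ 9 (mod 11).
    The inverse of 7 mod 11 is 8 (since 7·8 = 56 = 5·11 + 1), so t ≡ 8·9 = 72 ≡ 6 (mod 11).
    Then x = 6 + 7·6 = 48, valid modulo lcm(7, 11) = 77: x ≡ 48 (mod 77).
  Combine with x ≡ 3 (mod 5): since gcd(77, 5) = 1, we get a unique residue mod 385.
    Write x = 48 + 77·t and substitute into x ≡ 3 (mod 5): 77·t ≡ 3 − 48 = -45 (mod 5).
    Reduce coefficients mod 5: 2·t ≡ 0 (mod 5).
    The inverse of 2 mod 5 is 3 (since 2·3 = 6 = 1·5 + 1), so t ≡ 3·0 = 0 ≡ 0 (mod 5).
    Then x = 48 + 77·0 = 48, valid modulo lcm(77, 5) = 385: x ≡ 48 (mod 385).
Verify: 48 mod 7 = 6 ✓, 48 mod 11 = 4 ✓, 48 mod 5 = 3 ✓.

x ≡ 48 (mod 385).


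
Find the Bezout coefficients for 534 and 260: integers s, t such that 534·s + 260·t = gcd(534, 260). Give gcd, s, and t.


Euclidean algorithm on (534, 260) — divide until remainder is 0:
  534 = 2 · 260 + 14
  260 = 18 · 14 + 8
  14 = 1 · 8 + 6
  8 = 1 · 6 + 2
  6 = 3 · 2 + 0
gcd(534, 260) = 2.
Track Bezout coefficients alongside the remainders: start with r₀ = 534 = a·1 + b·0 (s = 1, t = 0) and r₁ = 260 = a·0 + b·1 (s = 0, t = 1); each new remainder r_{k+1} = r_{k-1} − q_k·r_k inherits s_{k+1} = s_{k-1} − q_k·s_k, t_{k+1} = t_{k-1} − q_k·t_k, so r_k = a·s_k + b·t_k at every step:
  q = 2: r = 14, s = 1 − 2·0 = 1, t = 0 − 2·1 = -2  (check: 534·1 + 260·(-2) = 14)
  q = 18: r = 8, s = 0 − 18·1 = -18, t = 1 − 18·(-2) = 37  (check: 534·(-18) + 260·37 = 8)
  q = 1: r = 6, s = 1 − 1·(-18) = 19, t = -2 − 1·37 = -39  (check: 534·19 + 260·(-39) = 6)
  q = 1: r = 2, s = -18 − 1·19 = -37, t = 37 − 1·(-39) = 76  (check: 534·(-37) + 260·76 = 2)
The row with r = 2 (the gcd) gives the Bezout coefficients s = -37, t = 76.
Result: 534 · (-37) + 260 · (76) = 2.

gcd(534, 260) = 2; s = -37, t = 76 (check: 534·(-37) + 260·76 = 2).


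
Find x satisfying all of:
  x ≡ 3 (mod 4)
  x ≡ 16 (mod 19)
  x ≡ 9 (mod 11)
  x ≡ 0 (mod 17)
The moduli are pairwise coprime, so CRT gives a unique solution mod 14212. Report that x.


Product of moduli M = 4 · 19 · 11 · 17 = 14212.
Merge one congruence at a time:
  Start: x ≡ 3 (mod 4).
  Combine with x ≡ 16 (mod 19); new modulus lcm = 76.
    Write x = 3 + 4·t and substitute into x ≡ 16 (mod 19): 4·t ≡ 16 − 3 = 13 (mod 19).
    The inverse of 4 mod 19 is 5 (since 4·5 = 20 = 1·19 + 1), so t ≡ 5·13 = 65 ≡ 8 (mod 19).
    Then x = 3 + 4·8 = 35, valid modulo lcm(4, 19) = 76: x ≡ 35 (mod 76).
  Combine with x ≡ 9 (mod 11); new modulus lcm = 836.
    Write x = 35 + 76·t and substitute into x ≡ 9 (mod 11): 76·t ≡ 9 − 35 = -26 (mod 11).
    Reduce coefficients mod 11: 10·t ≡ 7 (mod 11).
    The inverse of 10 mod 11 is 10 (since 10·10 = 100 = 9·11 + 1), so t ≡ 10·7 = 70 ≡ 4 (mod 11).
    Then x = 35 + 76·4 = 339, valid modulo lcm(76, 11) = 836: x ≡ 339 (mod 836).
  Combine with x ≡ 0 (mod 17); new modulus lcm = 14212.
    Write x = 339 + 836·t and substitute into x ≡ 0 (mod 17): 836·t ≡ 0 − 339 = -339 (mod 17).
    Reduce coefficients mod 17: 3·t ≡ 1 (mod 17).
    The inverse of 3 mod 17 is 6 (since 3·6 = 18 = 1·17 + 1), so t ≡ 6·1 = 6 ≡ 6 (mod 17).
    Then x = 339 + 836·6 = 5355, valid modulo lcm(836, 17) = 14212: x ≡ 5355 (mod 14212).
Verify against each original: 5355 mod 4 = 3, 5355 mod 19 = 16, 5355 mod 11 = 9, 5355 mod 17 = 0.

x ≡ 5355 (mod 14212).
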